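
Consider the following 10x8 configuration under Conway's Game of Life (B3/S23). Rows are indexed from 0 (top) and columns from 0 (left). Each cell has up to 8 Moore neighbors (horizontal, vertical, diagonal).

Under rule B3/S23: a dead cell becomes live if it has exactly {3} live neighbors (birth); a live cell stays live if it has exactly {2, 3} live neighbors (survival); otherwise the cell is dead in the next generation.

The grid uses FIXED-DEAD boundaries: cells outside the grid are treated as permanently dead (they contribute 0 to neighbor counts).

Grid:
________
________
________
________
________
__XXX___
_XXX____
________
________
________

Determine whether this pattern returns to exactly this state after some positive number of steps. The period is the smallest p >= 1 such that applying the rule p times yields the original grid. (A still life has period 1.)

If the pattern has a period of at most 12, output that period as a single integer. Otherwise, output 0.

Answer: 2

Derivation:
Simulating and comparing each generation to the original:
Gen 0 (original, given above): 6 live cells
Gen 1: 6 live cells, differs from original
Gen 2: 6 live cells, MATCHES original -> period = 2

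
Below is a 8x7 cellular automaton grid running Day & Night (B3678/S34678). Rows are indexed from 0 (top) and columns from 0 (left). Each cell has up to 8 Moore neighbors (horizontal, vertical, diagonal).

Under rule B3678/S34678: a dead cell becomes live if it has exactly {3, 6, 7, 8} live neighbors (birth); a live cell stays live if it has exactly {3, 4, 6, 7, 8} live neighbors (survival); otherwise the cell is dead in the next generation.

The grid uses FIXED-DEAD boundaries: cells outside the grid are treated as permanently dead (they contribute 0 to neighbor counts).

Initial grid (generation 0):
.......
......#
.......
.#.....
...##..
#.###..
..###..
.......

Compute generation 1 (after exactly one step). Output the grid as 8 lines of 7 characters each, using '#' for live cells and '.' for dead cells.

Simulating step by step:
Generation 0 (given above): 11 live cells
Generation 1: 11 live cells
(generation 1 grid is the final answer)

Answer: .......
.......
.......
.......
.#.##..
.###.#.
.##.#..
...#...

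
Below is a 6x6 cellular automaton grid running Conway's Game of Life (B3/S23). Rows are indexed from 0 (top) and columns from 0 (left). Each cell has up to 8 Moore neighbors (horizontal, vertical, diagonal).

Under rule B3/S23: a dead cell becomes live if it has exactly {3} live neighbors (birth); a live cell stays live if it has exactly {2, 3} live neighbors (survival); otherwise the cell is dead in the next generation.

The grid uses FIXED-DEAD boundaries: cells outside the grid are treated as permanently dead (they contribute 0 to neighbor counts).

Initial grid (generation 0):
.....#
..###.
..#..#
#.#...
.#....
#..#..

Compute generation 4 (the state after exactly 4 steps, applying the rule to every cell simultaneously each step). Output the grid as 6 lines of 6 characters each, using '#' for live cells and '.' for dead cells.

Answer: ......
.#####
.#####
...#..
.##...
.##...

Derivation:
Simulating step by step:
Generation 0 (given above): 11 live cells
Generation 1: 12 live cells
...##.
..####
..#.#.
..#...
###...
......
Generation 2: 12 live cells
..#..#
..#..#
.##.##
..#...
.##...
.#....
Generation 3: 10 live cells
......
..#..#
.##.##
......
.##...
.##...
Generation 4: 15 live cells
(generation 4 grid is the final answer)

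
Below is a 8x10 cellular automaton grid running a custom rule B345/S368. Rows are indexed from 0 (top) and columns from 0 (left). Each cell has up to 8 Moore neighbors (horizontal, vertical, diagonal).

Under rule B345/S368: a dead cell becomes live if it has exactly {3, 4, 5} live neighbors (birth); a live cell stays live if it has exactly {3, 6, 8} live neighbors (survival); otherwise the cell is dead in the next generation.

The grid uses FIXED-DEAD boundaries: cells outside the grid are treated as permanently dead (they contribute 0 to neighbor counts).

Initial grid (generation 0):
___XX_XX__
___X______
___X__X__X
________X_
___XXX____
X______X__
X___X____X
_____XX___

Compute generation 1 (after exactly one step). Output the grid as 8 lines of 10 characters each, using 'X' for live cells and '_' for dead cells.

Answer: __________
__XXXXXX__
__________
___XXX____
__________
___XXX____
_____XX___
__________

Derivation:
Simulating step by step:
Generation 0 (given above): 19 live cells
Generation 1: 14 live cells
(generation 1 grid is the final answer)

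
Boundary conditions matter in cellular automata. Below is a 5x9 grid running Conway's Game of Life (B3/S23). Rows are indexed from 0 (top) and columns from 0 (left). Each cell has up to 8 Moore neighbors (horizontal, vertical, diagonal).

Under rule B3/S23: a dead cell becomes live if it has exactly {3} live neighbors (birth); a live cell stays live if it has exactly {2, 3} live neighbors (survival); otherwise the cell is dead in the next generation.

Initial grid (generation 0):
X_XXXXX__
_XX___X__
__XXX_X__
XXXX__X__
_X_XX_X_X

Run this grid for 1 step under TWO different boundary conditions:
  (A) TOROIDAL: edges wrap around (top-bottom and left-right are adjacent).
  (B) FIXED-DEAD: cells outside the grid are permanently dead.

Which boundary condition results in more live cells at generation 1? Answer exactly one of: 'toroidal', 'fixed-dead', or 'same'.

Answer: fixed-dead

Derivation:
Under TOROIDAL boundary, generation 1:
X_____X__
______XX_
X___X_XX_
X_____X__
______X_X
Population = 12

Under FIXED-DEAD boundary, generation 1:
__XXXXX__
______XX_
X___X_XX_
X_____X__
XX_XXX_X_
Population = 19

Comparison: toroidal=12, fixed-dead=19 -> fixed-dead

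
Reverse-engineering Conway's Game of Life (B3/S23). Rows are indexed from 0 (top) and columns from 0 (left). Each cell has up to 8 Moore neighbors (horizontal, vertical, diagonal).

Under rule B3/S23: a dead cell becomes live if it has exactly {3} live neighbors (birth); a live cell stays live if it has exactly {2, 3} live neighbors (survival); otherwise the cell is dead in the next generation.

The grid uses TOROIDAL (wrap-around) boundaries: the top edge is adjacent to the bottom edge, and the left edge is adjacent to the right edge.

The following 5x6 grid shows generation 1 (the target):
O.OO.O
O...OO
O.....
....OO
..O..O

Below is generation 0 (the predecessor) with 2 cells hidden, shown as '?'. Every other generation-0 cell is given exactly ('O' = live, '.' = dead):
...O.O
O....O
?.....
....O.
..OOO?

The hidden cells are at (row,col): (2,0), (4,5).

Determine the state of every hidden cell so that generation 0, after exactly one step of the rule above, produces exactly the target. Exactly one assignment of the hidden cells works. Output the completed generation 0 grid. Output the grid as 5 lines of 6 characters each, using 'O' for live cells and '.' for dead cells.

Answer: ...O.O
O....O
O.....
....O.
..OOO.

Derivation:
Hidden generation-0 cells (in order): (2,0), (4,5).
A hidden cell only influences target cells in its own 3x3 neighborhood. Try each of the 2^2 = 4 assignments, step the completed generation 0 forward once under B3/S23, and compare with the target:
  (2,0)=. (4,5)=. -> step gives (2,0)='.' but target has 'O' -> reject
  (2,0)=. (4,5)=O -> step gives (0,0)='.' but target has 'O' -> reject
  (2,0)=O (4,5)=. -> step reproduces the target at every cell -> ACCEPT
  (2,0)=O (4,5)=O -> step gives (0,0)='.' but target has 'O' -> reject
Unique solution: (2,0)=live, (4,5)=dead.
Check: live-neighbor counts of every cell in the completed generation 0:
323353
321133
220124
122423
112443
Applying B3/S23 to generation 0 with these counts gives:
O.OO.O
O...OO
O.....
....OO
..O..O
which matches the target exactly.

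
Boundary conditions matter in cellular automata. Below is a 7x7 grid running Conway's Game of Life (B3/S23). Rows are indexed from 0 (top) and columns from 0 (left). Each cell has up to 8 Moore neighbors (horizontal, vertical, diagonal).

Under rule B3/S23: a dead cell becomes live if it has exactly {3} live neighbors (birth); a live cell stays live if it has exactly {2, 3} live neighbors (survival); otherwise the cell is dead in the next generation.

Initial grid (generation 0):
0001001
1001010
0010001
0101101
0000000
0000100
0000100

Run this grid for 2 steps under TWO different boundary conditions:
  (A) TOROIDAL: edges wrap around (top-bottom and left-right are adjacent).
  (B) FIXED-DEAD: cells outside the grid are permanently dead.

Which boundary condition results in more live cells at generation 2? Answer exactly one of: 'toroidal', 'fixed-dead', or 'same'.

Answer: fixed-dead

Derivation:
Under TOROIDAL boundary, generation 2:
0000000
1000000
0000000
1000010
0011011
0000000
0001011
Population = 10

Under FIXED-DEAD boundary, generation 2:
0000100
0110101
0100001
0100011
0011010
0000100
0000000
Population = 14

Comparison: toroidal=10, fixed-dead=14 -> fixed-dead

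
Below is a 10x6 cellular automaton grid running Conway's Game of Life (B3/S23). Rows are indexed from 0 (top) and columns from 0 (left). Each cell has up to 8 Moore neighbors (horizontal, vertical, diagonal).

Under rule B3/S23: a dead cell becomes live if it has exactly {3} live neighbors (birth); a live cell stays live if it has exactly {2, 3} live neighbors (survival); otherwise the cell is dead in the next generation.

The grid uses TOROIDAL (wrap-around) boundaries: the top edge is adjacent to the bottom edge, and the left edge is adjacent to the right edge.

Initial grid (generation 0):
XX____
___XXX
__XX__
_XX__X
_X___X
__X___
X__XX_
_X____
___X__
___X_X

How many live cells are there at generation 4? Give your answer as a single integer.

Simulating step by step:
Generation 0 (given above): 20 live cells
Generation 1: 32 live cells
X_XX__
XX_XXX
XX___X
_X_XX_
_X____
XXXXXX
_XXX__
__XXX_
__X_X_
X_X_X_
Generation 2: 11 live cells
______
___X__
______
_X__XX
______
____XX
______
____X_
__X_X_
__X_X_
Generation 3: 8 live cells
___X__
______
____X_
______
X_____
______
____XX
___X__
____XX
______
Generation 4: 5 live cells
______
______
______
______
______
_____X
____X_
___X__
____X_
____X_
Population at generation 4: 5

Answer: 5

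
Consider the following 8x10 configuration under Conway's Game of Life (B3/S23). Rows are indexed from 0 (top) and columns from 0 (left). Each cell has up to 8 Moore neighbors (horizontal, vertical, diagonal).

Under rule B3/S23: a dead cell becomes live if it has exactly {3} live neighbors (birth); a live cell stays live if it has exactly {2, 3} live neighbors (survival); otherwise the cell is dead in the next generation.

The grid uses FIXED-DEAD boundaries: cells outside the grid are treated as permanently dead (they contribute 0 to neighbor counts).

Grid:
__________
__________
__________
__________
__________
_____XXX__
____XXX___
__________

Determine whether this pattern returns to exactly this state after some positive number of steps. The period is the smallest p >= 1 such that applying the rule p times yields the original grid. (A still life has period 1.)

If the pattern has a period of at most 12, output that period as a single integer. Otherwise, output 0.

Simulating and comparing each generation to the original:
Gen 0 (original, given above): 6 live cells
Gen 1: 6 live cells, differs from original
Gen 2: 6 live cells, MATCHES original -> period = 2

Answer: 2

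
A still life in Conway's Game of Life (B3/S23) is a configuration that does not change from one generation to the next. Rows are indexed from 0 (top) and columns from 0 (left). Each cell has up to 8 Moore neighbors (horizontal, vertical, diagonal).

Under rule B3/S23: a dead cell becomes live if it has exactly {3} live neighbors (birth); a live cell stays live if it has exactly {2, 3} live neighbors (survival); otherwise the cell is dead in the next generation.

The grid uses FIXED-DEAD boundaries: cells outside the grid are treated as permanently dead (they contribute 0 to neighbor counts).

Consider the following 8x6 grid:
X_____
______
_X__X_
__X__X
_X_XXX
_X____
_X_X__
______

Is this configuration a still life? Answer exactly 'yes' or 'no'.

Compute generation 1 and compare to generation 0 (given above):
Generation 1:
______
______
______
_XX__X
_X_XXX
XX_X__
__X___
______
Cell (0,0) differs: gen0=1 vs gen1=0 -> NOT a still life.

Answer: no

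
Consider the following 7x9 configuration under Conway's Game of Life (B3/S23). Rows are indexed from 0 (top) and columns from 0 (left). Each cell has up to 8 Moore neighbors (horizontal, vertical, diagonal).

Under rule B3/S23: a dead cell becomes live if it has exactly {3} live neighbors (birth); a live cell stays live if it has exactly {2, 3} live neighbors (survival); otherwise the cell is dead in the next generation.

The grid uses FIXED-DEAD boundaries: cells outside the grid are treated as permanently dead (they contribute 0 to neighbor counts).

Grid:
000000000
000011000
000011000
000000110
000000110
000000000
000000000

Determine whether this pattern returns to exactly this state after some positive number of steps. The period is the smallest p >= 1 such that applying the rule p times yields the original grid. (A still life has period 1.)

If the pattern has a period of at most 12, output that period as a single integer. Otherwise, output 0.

Answer: 2

Derivation:
Simulating and comparing each generation to the original:
Gen 0 (original, given above): 8 live cells
Gen 1: 6 live cells, differs from original
Gen 2: 8 live cells, MATCHES original -> period = 2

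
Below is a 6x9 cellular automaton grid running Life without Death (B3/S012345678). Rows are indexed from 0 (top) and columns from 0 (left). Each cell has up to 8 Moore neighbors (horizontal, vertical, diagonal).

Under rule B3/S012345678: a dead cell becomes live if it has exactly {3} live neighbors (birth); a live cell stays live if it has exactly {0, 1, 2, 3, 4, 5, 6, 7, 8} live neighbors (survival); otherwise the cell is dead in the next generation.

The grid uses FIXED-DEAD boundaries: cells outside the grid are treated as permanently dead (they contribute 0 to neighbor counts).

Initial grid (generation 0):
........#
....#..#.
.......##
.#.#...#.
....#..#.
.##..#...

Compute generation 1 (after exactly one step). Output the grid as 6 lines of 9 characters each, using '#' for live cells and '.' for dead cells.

Answer: ........#
....#..#.
......###
.#.#..##.
.#.##.##.
.##..#...

Derivation:
Simulating step by step:
Generation 0 (given above): 13 live cells
Generation 1: 18 live cells
(generation 1 grid is the final answer)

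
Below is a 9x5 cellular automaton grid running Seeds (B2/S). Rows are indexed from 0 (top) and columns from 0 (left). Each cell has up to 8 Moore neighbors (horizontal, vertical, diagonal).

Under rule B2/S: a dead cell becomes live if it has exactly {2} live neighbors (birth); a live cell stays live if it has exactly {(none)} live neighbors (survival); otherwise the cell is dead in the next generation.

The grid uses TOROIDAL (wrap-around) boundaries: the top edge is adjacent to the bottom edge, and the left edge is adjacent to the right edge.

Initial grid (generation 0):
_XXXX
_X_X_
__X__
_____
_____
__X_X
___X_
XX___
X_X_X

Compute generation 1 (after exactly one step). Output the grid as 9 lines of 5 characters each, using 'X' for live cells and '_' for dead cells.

Answer: _____
_____
_X_X_
_____
___X_
_____
_____
_____
_____

Derivation:
Simulating step by step:
Generation 0 (given above): 15 live cells
Generation 1: 3 live cells
(generation 1 grid is the final answer)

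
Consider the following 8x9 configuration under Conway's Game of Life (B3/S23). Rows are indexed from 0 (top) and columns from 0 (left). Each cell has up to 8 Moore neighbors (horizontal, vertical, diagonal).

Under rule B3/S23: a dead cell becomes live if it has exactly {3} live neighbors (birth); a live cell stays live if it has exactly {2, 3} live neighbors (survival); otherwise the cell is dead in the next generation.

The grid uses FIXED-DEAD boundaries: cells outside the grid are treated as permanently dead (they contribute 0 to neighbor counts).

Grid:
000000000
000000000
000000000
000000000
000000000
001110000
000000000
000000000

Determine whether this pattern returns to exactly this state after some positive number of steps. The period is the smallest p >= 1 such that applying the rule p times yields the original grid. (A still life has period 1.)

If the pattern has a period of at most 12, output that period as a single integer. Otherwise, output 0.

Simulating and comparing each generation to the original:
Gen 0 (original, given above): 3 live cells
Gen 1: 3 live cells, differs from original
Gen 2: 3 live cells, MATCHES original -> period = 2

Answer: 2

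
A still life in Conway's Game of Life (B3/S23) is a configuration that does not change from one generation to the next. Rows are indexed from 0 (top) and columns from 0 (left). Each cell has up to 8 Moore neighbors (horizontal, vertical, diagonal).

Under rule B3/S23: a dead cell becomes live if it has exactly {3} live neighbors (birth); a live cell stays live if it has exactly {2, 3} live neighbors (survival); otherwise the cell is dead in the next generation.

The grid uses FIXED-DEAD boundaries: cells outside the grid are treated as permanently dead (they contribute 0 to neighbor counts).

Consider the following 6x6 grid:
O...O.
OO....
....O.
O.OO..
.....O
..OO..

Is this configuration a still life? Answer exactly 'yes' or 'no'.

Answer: no

Derivation:
Compute generation 1 and compare to generation 0 (given above):
Generation 1:
OO....
OO....
O.OO..
...OO.
.O..O.
......
Cell (0,1) differs: gen0=0 vs gen1=1 -> NOT a still life.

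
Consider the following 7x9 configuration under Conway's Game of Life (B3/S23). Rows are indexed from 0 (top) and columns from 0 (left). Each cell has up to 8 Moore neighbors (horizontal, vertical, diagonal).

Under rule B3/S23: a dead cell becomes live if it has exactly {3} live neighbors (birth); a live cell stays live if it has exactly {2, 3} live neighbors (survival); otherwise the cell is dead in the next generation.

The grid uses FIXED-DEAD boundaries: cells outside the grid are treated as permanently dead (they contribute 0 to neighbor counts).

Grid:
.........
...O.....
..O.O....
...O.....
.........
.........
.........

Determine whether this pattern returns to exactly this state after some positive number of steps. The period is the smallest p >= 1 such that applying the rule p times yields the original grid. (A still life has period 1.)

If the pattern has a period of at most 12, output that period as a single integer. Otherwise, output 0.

Answer: 1

Derivation:
Simulating and comparing each generation to the original:
Gen 0 (original, given above): 4 live cells
Gen 1: 4 live cells, MATCHES original -> period = 1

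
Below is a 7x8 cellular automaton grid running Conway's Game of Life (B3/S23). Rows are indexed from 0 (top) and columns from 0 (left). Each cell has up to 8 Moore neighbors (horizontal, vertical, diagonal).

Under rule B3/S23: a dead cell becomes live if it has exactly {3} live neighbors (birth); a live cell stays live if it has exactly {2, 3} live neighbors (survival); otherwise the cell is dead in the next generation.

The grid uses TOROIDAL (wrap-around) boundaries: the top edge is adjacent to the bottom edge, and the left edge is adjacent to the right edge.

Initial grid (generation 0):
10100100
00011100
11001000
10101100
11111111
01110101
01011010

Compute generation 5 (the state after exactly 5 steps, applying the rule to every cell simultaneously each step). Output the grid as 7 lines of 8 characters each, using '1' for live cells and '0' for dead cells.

Simulating step by step:
Generation 0 (given above): 30 live cells
Generation 1: 12 live cells
01100010
10110100
11100000
00000000
00000000
00000000
00000011
Generation 2: 15 live cells
11110110
10010001
10110000
01000000
00000000
00000000
00000011
Generation 3: 18 live cells
01111100
00000010
10110001
01100000
00000000
00000000
11100111
Generation 4: 22 live cells
00011000
10000111
10110001
11110000
00000000
11000011
10000111
Generation 5: 16 live cells
(generation 5 grid is the final answer)

Answer: 00001000
11100110
00011000
10010001
00000000
01000100
01001100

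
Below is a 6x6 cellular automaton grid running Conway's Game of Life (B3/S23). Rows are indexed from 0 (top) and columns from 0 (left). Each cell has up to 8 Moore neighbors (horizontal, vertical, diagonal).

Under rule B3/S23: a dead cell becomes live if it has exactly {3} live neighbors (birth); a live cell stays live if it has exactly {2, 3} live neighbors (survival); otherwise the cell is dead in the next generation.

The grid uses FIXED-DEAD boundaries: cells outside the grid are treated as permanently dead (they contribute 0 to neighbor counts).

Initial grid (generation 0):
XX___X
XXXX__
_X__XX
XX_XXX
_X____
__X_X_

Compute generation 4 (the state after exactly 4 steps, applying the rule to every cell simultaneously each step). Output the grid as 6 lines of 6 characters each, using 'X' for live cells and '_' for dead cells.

Simulating step by step:
Generation 0 (given above): 18 live cells
Generation 1: 11 live cells
X_____
___X_X
_____X
XX_X_X
XX___X
______
Generation 2: 11 live cells
______
____X_
__X__X
XXX__X
XXX_X_
______
Generation 3: 11 live cells
______
______
__XXXX
X___XX
X_XX__
_X____
Generation 4: 11 live cells
(generation 4 grid is the final answer)

Answer: ______
___XX_
___X_X
_____X
X_XXX_
_XX___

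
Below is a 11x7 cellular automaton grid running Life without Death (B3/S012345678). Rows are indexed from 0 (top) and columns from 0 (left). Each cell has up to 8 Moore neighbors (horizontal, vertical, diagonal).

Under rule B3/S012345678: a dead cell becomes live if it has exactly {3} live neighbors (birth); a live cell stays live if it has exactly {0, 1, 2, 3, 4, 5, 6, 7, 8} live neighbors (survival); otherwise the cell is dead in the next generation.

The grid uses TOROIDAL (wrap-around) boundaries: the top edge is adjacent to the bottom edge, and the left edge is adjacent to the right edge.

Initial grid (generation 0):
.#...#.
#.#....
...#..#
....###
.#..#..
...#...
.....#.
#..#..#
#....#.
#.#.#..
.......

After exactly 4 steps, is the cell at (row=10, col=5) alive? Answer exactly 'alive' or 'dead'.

Simulating step by step:
Generation 0 (given above): 21 live cells
Generation 1: 38 live cells
.#...#.
###...#
#..##.#
#..####
.#.##..
...##..
....###
#..####
#..###.
###.#.#
.#.....
Generation 2: 48 live cells
.#...##
#####.#
#..##.#
##.####
##.##.#
..###..
#...###
#..####
#..###.
###.#.#
.#...##
Generation 3: 53 live cells
.#.#.##
#####.#
#..##.#
##.####
##.##.#
..###..
###.###
##.####
#..###.
###.#.#
.#..###
Generation 4: 53 live cells
.#.#.##
#####.#
#..##.#
##.####
##.##.#
..###..
###.###
##.####
#..###.
###.#.#
.#..###

Cell (10,5) at generation 4: 1 -> alive

Answer: alive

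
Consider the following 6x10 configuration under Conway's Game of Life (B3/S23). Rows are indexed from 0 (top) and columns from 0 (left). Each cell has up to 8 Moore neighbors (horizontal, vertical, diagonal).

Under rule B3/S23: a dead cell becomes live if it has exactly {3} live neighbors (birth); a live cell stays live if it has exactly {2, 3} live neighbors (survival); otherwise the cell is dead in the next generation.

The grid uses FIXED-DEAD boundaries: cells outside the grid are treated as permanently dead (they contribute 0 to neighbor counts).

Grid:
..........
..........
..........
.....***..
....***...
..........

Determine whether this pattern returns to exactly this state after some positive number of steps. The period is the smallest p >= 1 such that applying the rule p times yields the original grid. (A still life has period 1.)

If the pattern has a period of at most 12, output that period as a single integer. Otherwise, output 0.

Simulating and comparing each generation to the original:
Gen 0 (original, given above): 6 live cells
Gen 1: 6 live cells, differs from original
Gen 2: 6 live cells, MATCHES original -> period = 2

Answer: 2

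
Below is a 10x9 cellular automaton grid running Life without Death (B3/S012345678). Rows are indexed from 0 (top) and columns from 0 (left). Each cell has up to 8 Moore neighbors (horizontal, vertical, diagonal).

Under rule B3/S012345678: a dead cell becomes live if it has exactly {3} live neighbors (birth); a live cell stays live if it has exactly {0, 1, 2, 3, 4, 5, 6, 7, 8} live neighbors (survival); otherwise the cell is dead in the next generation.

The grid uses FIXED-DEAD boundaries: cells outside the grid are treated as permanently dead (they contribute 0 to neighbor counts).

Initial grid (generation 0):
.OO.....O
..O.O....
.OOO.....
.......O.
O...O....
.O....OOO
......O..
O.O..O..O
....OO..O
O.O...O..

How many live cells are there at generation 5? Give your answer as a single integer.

Simulating step by step:
Generation 0 (given above): 26 live cells
Generation 1: 43 live cells
.OOO....O
..O.O....
.OOO.....
.OOO...O.
O...O.O.O
.O...OOOO
.O...OO.O
O.O.OOOOO
...OOOOOO
O.O..OO..
Generation 2: 54 live cells
.OOO....O
..O.O....
.OOOO....
OOOOO..O.
O..OO.O.O
OO..OOOOO
OOO..OO.O
OOO.OOOOO
..OOOOOOO
O.OO.OO..
Generation 3: 58 live cells
.OOO....O
..O.O....
OOOOOO...
OOOOO..O.
O..OO.O.O
OO..OOOOO
OOO..OO.O
OOO.OOOOO
O.OOOOOOO
OOOO.OO..
Generation 4: 61 live cells
.OOO....O
O.O.OO...
OOOOOO...
OOOOO.OO.
O..OO.O.O
OO..OOOOO
OOO..OO.O
OOO.OOOOO
O.OOOOOOO
OOOO.OO..
Generation 5: 62 live cells
.OOOO...O
O.O.OO...
OOOOOO...
OOOOO.OO.
O..OO.O.O
OO..OOOOO
OOO..OO.O
OOO.OOOOO
O.OOOOOOO
OOOO.OO..
Population at generation 5: 62

Answer: 62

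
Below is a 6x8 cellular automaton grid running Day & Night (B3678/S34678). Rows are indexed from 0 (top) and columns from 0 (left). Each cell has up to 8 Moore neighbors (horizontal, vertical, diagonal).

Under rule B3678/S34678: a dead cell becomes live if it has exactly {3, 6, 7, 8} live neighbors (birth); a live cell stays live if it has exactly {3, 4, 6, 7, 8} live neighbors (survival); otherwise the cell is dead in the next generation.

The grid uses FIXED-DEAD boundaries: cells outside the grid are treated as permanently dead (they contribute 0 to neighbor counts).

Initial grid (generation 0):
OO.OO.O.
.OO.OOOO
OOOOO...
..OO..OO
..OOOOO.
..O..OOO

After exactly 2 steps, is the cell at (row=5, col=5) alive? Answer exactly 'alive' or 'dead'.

Simulating step by step:
Generation 0 (given above): 29 live cells
Generation 1: 22 live cells
.O.OO.OO
.OOO..O.
..OOO...
..OOO.O.
.OO.O.O.
.....OO.
Generation 2: 17 live cells
...O.O..
.OOO...O
..OOO...
...OO...
..O.OOOO
.....O..

Cell (5,5) at generation 2: 1 -> alive

Answer: alive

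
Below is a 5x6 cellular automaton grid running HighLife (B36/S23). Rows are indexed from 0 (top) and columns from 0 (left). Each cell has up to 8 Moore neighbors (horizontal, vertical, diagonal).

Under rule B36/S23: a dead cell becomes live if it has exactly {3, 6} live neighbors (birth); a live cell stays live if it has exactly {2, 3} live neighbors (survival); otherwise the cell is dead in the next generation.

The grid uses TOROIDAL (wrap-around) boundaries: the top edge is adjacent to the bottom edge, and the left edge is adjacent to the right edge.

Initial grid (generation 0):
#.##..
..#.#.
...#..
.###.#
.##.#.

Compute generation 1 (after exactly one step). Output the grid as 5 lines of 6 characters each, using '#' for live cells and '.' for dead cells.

Answer: ....##
.##.#.
.#....
##....
...###

Derivation:
Simulating step by step:
Generation 0 (given above): 13 live cells
Generation 1: 11 live cells
(generation 1 grid is the final answer)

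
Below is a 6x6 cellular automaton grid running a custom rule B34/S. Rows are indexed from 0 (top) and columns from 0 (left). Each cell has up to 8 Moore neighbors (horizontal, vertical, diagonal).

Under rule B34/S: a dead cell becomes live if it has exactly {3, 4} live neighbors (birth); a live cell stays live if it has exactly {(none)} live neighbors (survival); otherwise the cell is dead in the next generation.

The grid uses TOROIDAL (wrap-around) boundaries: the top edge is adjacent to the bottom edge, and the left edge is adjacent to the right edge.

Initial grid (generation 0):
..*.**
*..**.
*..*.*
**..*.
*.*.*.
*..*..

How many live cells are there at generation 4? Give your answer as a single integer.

Answer: 5

Derivation:
Simulating step by step:
Generation 0 (given above): 17 live cells
Generation 1: 12 live cells
**....
.**...
.**...
..**..
...*..
.**.*.
Generation 2: 8 live cells
...*..
*.....
...*..
.*....
.*..*.
*..*..
Generation 3: 5 live cells
......
......
......
..*...
*.*...
..*.*.
Generation 4: 5 live cells
......
......
......
.*....
.*.*..
.*.*..
Population at generation 4: 5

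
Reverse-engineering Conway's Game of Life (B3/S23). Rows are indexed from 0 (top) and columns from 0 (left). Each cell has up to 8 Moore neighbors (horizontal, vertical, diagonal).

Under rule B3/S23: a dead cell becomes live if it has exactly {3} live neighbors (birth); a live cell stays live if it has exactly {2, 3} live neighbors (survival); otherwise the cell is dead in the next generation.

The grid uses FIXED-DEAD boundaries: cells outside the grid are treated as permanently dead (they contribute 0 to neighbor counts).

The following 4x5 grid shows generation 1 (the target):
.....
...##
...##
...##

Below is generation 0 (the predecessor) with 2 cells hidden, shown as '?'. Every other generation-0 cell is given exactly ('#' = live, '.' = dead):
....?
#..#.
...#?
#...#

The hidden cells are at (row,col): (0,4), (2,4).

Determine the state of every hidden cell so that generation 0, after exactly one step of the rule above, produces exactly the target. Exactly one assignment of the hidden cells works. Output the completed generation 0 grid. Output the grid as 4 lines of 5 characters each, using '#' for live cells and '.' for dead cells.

Answer: .....
#..#.
...##
#...#

Derivation:
Hidden generation-0 cells (in order): (0,4), (2,4).
A hidden cell only influences target cells in its own 3x3 neighborhood. Try each of the 2^2 = 4 assignments, step the completed generation 0 forward once under B3/S23, and compare with the target:
  (0,4)=. (2,4)=. -> step gives (1,3)='.' but target has '#' -> reject
  (0,4)=. (2,4)=# -> step reproduces the target at every cell -> ACCEPT
  (0,4)=# (2,4)=. -> step gives (3,3)='.' but target has '#' -> reject
  (0,4)=# (2,4)=# -> step gives (1,4)='.' but target has '#' -> reject
Unique solution: (0,4)=dead, (2,4)=live.
Check: live-neighbor counts of every cell in the completed generation 0:
11111
01223
22233
01132
Applying B3/S23 to generation 0 with these counts gives:
.....
...##
...##
...##
which matches the target exactly.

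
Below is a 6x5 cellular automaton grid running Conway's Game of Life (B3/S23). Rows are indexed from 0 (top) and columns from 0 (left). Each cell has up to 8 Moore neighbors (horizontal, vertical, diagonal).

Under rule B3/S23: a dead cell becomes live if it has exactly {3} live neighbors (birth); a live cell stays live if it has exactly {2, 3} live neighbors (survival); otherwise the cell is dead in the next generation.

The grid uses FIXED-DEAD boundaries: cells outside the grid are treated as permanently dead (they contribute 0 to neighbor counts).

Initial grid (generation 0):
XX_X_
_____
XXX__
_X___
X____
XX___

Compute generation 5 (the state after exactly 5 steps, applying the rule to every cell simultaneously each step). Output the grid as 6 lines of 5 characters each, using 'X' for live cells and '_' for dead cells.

Answer: _____
_XXX_
X_XX_
X____
X____
XX___

Derivation:
Simulating step by step:
Generation 0 (given above): 10 live cells
Generation 1: 7 live cells
_____
_____
XXX__
__X__
X____
XX___
Generation 2: 8 live cells
_____
_X___
_XX__
X_X__
X____
XX___
Generation 3: 9 live cells
_____
_XX__
X_X__
X_X__
X____
XX___
Generation 4: 9 live cells
_____
_XX__
X_XX_
X____
X____
XX___
Generation 5: 10 live cells
(generation 5 grid is the final answer)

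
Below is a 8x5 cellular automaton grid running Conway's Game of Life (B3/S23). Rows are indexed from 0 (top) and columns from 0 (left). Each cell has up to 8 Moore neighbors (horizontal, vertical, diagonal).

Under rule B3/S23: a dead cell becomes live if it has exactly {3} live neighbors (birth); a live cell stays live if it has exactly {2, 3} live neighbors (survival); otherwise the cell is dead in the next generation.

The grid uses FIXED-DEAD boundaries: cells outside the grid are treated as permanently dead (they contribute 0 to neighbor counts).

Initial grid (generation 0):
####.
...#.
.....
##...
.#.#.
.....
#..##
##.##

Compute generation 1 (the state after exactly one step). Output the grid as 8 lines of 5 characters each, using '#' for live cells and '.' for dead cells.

Simulating step by step:
Generation 0 (given above): 16 live cells
Generation 1: 24 live cells
(generation 1 grid is the final answer)

Answer: .###.
.#.#.
.....
###..
###..
..###
#####
#####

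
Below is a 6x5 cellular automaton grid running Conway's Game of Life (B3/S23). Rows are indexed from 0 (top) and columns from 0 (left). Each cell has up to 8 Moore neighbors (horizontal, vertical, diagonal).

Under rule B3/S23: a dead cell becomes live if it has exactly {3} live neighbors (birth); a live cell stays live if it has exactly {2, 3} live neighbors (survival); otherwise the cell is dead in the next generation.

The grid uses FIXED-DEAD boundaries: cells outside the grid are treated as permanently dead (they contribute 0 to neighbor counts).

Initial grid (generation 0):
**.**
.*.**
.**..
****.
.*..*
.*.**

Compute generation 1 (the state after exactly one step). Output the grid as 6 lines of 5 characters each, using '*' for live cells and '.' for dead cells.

Answer: **.**
....*
....*
*..*.
....*
..***

Derivation:
Simulating step by step:
Generation 0 (given above): 18 live cells
Generation 1: 12 live cells
(generation 1 grid is the final answer)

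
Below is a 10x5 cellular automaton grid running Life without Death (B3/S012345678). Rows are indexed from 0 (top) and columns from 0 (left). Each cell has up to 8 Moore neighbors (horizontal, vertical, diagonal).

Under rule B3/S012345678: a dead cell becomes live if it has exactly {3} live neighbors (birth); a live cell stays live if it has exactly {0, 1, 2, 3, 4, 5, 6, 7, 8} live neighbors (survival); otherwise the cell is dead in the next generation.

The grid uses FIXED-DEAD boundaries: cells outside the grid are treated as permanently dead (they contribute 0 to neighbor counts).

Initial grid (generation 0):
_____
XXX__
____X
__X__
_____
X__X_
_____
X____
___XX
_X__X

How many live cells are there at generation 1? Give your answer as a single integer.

Answer: 16

Derivation:
Simulating step by step:
Generation 0 (given above): 12 live cells
Generation 1: 16 live cells
_X___
XXX__
__XXX
__X__
_____
X__X_
_____
X____
___XX
_X_XX
Population at generation 1: 16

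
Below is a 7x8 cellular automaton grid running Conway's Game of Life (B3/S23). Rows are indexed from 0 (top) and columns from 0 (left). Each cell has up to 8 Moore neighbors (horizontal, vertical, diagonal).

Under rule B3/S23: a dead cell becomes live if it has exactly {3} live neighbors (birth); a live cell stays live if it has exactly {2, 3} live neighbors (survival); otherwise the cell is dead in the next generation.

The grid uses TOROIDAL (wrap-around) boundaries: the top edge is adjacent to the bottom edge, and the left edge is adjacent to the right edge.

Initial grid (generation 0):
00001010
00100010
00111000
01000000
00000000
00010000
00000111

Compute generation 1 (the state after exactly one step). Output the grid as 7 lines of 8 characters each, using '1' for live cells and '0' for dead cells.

Simulating step by step:
Generation 0 (given above): 12 live cells
Generation 1: 12 live cells
(generation 1 grid is the final answer)

Answer: 00000000
00101000
01110000
00110000
00000000
00000010
00001111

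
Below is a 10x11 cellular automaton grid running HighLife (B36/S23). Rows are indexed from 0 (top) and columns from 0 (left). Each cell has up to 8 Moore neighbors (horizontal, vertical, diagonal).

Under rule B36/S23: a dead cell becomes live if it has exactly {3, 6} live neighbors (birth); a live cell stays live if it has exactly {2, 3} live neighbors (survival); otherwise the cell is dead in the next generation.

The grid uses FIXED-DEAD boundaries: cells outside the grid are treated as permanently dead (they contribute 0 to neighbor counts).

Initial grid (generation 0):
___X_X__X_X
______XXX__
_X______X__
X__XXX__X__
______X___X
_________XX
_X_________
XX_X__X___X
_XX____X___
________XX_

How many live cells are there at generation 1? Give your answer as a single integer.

Answer: 32

Derivation:
Simulating step by step:
Generation 0 (given above): 29 live cells
Generation 1: 32 live cells
______X_XX_
______X_X__
____XXX_XX_
____XX_X_X_
____XX____X
_________XX
XXX______XX
X__________
XXX____XXX_
________X__
Population at generation 1: 32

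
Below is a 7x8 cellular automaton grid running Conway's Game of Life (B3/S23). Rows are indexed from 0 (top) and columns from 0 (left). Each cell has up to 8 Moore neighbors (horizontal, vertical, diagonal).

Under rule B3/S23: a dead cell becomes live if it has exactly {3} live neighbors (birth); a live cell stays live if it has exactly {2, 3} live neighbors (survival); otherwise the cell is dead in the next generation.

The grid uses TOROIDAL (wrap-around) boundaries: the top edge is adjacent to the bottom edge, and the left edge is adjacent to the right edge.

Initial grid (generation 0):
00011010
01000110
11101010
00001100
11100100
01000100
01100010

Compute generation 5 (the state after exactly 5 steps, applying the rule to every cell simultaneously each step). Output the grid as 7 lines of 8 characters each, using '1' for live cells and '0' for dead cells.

Answer: 10001001
00011000
00100000
10000000
00110001
00000001
10000001

Derivation:
Simulating step by step:
Generation 0 (given above): 22 live cells
Generation 1: 30 live cells
01011011
11000010
11111011
00001011
11100110
00000110
01111010
Generation 2: 12 live cells
00001010
00000000
00111000
00001000
11001000
10000000
11000000
Generation 3: 14 live cells
00000000
00001100
00011000
01101100
11000000
00000001
11000001
Generation 4: 16 live cells
10000000
00011100
00100000
11101100
11100000
00000001
10000001
Generation 5: 13 live cells
(generation 5 grid is the final answer)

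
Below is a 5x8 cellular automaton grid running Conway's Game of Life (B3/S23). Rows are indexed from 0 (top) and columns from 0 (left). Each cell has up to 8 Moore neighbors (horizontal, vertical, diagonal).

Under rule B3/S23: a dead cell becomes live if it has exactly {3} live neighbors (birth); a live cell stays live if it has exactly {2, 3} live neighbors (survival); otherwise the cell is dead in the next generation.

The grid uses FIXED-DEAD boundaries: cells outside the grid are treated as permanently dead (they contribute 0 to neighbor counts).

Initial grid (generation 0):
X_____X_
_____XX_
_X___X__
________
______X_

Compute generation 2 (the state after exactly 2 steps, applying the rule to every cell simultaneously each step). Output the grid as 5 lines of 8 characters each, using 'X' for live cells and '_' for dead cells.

Answer: _____XX_
____X__X
_____XX_
________
________

Derivation:
Simulating step by step:
Generation 0 (given above): 7 live cells
Generation 1: 6 live cells
_____XX_
_____XX_
_____XX_
________
________
Generation 2: 6 live cells
(generation 2 grid is the final answer)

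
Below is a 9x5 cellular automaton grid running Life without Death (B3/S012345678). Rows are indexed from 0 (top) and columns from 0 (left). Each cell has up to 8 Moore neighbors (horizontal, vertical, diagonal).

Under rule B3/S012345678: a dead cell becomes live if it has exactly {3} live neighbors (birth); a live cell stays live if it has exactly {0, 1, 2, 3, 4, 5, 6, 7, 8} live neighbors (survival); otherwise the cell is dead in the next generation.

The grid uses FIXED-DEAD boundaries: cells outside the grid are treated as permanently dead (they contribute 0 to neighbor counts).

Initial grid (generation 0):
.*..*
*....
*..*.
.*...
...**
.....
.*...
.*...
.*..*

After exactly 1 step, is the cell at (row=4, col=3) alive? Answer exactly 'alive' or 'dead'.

Simulating step by step:
Generation 0 (given above): 12 live cells
Generation 1: 19 live cells
.*..*
**...
**.*.
.****
...**
.....
.*...
***..
.*..*

Cell (4,3) at generation 1: 1 -> alive

Answer: alive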